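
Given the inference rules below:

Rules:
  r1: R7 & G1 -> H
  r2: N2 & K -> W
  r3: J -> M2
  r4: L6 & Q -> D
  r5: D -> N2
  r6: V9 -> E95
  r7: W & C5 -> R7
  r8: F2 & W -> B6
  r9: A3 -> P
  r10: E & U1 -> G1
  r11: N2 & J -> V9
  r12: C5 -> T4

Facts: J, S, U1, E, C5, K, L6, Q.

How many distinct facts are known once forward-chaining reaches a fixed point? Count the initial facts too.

Round 1 fires r3, r4, r10, r12, giving M2, D, G1, T4.
Round 2 fires r5, giving N2.
Round 3 fires r2, r11, giving W, V9.
Round 4 fires r6, r7, giving E95, R7.
Round 5 fires r1, giving H.
Closure: {C5, D, E, E95, G1, H, J, K, L6, M2, N2, Q, R7, S, T4, U1, V9, W} — 18 facts.

18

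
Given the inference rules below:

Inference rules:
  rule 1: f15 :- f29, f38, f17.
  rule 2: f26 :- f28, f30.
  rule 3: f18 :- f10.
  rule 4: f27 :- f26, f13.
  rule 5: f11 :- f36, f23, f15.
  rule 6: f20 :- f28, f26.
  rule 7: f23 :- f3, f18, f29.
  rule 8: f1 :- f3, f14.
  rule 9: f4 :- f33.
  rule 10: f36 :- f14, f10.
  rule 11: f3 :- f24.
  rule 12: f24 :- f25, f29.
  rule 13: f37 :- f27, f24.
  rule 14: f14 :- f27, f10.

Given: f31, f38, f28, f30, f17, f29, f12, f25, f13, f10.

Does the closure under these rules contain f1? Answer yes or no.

Round 1 fires rule 1, rule 2, rule 3, rule 12, giving f15, f26, f18, f24.
Round 2 fires rule 4, rule 6, rule 11, giving f27, f20, f3.
Round 3 fires rule 7, rule 13, rule 14, giving f23, f37, f14.
Round 4 fires rule 8, rule 10, giving f1, f36.
Round 5 fires rule 5, giving f11.
f1 appears in round 4, so it is derivable.

yes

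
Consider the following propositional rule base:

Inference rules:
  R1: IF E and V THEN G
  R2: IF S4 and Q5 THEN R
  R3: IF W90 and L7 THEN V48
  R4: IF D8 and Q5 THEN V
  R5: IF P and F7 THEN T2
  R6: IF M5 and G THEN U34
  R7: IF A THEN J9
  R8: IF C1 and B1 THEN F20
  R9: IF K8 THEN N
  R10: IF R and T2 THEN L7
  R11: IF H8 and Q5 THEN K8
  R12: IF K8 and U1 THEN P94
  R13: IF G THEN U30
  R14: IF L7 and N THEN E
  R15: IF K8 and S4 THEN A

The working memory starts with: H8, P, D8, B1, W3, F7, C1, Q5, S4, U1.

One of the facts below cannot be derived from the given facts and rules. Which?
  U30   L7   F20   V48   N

Round 1 fires R2, R4, R5, R8, R11, giving R, V, T2, F20, K8.
Round 2 fires R9, R10, R12, R15, giving N, L7, P94, A.
Round 3 fires R7, R14, giving J9, E.
Round 4 fires R1, giving G.
Round 5 fires R13, giving U30.
Derived: F20 (round 1), U30 (round 5), N (round 2), L7 (round 2). V48 never appears in any round.

V48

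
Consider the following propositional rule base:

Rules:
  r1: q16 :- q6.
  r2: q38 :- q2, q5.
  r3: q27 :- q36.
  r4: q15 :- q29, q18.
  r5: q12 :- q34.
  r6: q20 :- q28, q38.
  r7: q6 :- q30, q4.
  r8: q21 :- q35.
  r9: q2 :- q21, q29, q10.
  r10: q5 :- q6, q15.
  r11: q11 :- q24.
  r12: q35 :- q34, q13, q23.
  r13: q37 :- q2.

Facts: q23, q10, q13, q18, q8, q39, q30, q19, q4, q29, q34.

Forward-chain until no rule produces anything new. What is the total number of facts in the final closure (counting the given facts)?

Round 1 — r4, r5, r7, r12, derive q15, q12, q6, q35.
Round 2 — r1, r8, r10, derive q16, q21, q5.
Round 3 — r9, derive q2.
Round 4 — r2, r13, derive q38, q37.
Closure: {q10, q12, q13, q15, q16, q18, q19, q2, q21, q23, q29, q30, q34, q35, q37, q38, q39, q4, q5, q6, q8} — 21 facts.

21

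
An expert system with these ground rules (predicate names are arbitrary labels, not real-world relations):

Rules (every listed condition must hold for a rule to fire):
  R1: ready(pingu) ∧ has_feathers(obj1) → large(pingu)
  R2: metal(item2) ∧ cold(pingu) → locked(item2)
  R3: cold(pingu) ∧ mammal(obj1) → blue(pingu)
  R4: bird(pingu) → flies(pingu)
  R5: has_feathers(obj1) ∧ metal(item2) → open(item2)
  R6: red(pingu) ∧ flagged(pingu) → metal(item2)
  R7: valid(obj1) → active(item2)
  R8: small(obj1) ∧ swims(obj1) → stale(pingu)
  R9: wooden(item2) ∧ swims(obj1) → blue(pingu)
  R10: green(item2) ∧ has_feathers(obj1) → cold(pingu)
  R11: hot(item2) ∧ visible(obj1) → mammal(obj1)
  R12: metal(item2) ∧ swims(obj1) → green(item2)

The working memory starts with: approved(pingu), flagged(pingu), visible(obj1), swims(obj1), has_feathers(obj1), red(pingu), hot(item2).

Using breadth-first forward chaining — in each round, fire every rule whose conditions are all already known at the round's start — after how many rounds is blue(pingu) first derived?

4

Round 1 — R6, R11, derive metal(item2), mammal(obj1).
Round 2 — R5, R12, derive open(item2), green(item2).
Round 3 — R10, derive cold(pingu).
Round 4 — R2, R3, derive locked(item2), blue(pingu).
blue(pingu) first appears in round 4.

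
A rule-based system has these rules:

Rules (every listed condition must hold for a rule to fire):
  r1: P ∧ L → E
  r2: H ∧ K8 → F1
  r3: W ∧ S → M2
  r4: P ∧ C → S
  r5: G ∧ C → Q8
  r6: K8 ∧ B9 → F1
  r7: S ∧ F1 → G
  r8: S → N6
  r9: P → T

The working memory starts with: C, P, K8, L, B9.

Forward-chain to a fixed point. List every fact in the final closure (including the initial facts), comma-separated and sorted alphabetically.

B9, C, E, F1, G, K8, L, N6, P, Q8, S, T

Round 1 — r1, r4, r6, r9, derive E, S, F1, T.
Round 2 — r7, r8, derive G, N6.
Round 3 — r5, derive Q8.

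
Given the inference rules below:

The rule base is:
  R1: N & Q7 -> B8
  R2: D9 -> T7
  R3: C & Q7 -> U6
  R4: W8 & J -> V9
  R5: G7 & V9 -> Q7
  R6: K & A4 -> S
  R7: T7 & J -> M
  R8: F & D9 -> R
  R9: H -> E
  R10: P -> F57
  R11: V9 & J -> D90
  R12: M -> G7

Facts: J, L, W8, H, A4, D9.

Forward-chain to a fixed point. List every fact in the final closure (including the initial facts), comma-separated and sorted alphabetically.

Round 1: R2 [D9 -> T7]; R4 [W8 & J -> V9]; R9 [H -> E]. Adds T7, V9, E.
Round 2: R7 [T7 & J -> M]; R11 [V9 & J -> D90]. Adds M, D90.
Round 3: R12 [M -> G7]. Adds G7.
Round 4: R5 [G7 & V9 -> Q7]. Adds Q7.

A4, D9, D90, E, G7, H, J, L, M, Q7, T7, V9, W8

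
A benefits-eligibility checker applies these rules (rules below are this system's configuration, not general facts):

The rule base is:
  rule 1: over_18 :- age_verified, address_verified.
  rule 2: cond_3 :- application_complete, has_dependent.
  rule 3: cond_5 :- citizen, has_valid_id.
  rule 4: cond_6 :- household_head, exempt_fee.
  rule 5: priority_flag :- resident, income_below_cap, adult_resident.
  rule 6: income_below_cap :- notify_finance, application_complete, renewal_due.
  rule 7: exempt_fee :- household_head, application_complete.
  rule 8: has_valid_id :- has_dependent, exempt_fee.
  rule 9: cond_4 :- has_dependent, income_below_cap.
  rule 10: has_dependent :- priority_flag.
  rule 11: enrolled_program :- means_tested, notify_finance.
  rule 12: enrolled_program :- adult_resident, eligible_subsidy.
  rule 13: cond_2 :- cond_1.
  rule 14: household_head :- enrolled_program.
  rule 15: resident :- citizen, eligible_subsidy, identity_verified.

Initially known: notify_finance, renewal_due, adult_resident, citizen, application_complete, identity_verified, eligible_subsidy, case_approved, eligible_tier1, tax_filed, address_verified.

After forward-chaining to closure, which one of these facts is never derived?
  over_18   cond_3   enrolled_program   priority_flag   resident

Round 1 fires rule 6, rule 12, rule 15, giving income_below_cap, enrolled_program, resident.
Round 2 fires rule 5, rule 14, giving priority_flag, household_head.
Round 3 fires rule 7, rule 10, giving exempt_fee, has_dependent.
Round 4 fires rule 2, rule 4, rule 8, rule 9, giving cond_3, cond_6, has_valid_id, cond_4.
Round 5 fires rule 3, giving cond_5.
Derived: enrolled_program (round 1), priority_flag (round 2), cond_3 (round 4), resident (round 1). over_18 never appears in any round.

over_18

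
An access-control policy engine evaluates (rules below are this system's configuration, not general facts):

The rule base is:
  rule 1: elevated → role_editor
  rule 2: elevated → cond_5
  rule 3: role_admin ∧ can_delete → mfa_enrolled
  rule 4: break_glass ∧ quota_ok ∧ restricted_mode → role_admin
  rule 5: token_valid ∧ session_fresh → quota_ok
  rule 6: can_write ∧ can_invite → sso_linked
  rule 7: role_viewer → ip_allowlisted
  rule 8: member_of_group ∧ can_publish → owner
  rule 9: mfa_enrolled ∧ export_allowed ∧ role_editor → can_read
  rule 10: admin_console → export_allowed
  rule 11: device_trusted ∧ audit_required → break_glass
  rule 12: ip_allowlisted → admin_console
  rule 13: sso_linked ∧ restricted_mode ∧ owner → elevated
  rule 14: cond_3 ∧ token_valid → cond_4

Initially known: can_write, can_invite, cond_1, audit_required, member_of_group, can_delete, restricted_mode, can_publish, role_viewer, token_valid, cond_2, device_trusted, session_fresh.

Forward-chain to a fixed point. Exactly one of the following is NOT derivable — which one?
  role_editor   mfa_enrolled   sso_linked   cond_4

Round 1 fires rule 5, rule 6, rule 7, rule 8, rule 11, giving quota_ok, sso_linked, ip_allowlisted, owner, break_glass.
Round 2 fires rule 4, rule 12, rule 13, giving role_admin, admin_console, elevated.
Round 3 fires rule 1, rule 2, rule 3, rule 10, giving role_editor, cond_5, mfa_enrolled, export_allowed.
Round 4 fires rule 9, giving can_read.
Derived: role_editor (round 3), mfa_enrolled (round 3), sso_linked (round 1). cond_4 never appears in any round.

cond_4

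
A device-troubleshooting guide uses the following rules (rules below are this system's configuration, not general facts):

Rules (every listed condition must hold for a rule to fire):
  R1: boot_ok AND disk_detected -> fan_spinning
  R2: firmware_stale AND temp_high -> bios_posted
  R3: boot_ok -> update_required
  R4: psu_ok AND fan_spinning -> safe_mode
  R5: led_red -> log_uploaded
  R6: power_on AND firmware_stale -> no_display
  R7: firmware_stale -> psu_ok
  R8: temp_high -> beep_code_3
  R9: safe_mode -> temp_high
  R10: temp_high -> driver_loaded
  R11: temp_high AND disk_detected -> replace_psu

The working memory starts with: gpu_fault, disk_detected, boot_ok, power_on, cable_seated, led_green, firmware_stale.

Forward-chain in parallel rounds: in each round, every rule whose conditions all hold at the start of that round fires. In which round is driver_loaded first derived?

Round 1: R1 [boot_ok AND disk_detected -> fan_spinning]; R3 [boot_ok -> update_required]; R6 [power_on AND firmware_stale -> no_display]; R7 [firmware_stale -> psu_ok]. Adds fan_spinning, update_required, no_display, psu_ok.
Round 2: R4 [psu_ok AND fan_spinning -> safe_mode]. Adds safe_mode.
Round 3: R9 [safe_mode -> temp_high]. Adds temp_high.
Round 4: R2 [firmware_stale AND temp_high -> bios_posted]; R8 [temp_high -> beep_code_3]; R10 [temp_high -> driver_loaded]; R11 [temp_high AND disk_detected -> replace_psu]. Adds bios_posted, beep_code_3, driver_loaded, replace_psu.
driver_loaded first appears in round 4.

4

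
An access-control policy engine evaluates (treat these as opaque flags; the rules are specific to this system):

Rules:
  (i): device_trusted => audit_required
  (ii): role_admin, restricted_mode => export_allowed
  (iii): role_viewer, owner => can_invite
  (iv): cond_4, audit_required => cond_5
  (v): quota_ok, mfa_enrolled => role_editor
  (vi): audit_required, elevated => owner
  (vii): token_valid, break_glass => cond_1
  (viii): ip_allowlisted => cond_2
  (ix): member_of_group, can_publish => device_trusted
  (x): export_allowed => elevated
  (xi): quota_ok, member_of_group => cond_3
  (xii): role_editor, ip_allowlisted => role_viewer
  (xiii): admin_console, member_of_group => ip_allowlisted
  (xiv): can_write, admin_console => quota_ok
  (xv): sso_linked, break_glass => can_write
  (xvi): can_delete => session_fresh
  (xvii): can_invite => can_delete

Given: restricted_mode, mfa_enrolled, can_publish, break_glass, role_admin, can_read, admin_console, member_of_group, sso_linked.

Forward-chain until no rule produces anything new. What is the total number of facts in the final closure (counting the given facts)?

Round 1: (ii) [role_admin, restricted_mode => export_allowed]; (ix) [member_of_group, can_publish => device_trusted]; (xiii) [admin_console, member_of_group => ip_allowlisted]; (xv) [sso_linked, break_glass => can_write]. Adds export_allowed, device_trusted, ip_allowlisted, can_write.
Round 2: (i) [device_trusted => audit_required]; (viii) [ip_allowlisted => cond_2]; (x) [export_allowed => elevated]; (xiv) [can_write, admin_console => quota_ok]. Adds audit_required, cond_2, elevated, quota_ok.
Round 3: (v) [quota_ok, mfa_enrolled => role_editor]; (vi) [audit_required, elevated => owner]; (xi) [quota_ok, member_of_group => cond_3]. Adds role_editor, owner, cond_3.
Round 4: (xii) [role_editor, ip_allowlisted => role_viewer]. Adds role_viewer.
Round 5: (iii) [role_viewer, owner => can_invite]. Adds can_invite.
Round 6: (xvii) [can_invite => can_delete]. Adds can_delete.
Round 7: (xvi) [can_delete => session_fresh]. Adds session_fresh.
Closure: {admin_console, audit_required, break_glass, can_delete, can_invite, can_publish, can_read, can_write, cond_2, cond_3, device_trusted, elevated, export_allowed, ip_allowlisted, member_of_group, mfa_enrolled, owner, quota_ok, restricted_mode, role_admin, role_editor, role_viewer, session_fresh, sso_linked} — 24 facts.

24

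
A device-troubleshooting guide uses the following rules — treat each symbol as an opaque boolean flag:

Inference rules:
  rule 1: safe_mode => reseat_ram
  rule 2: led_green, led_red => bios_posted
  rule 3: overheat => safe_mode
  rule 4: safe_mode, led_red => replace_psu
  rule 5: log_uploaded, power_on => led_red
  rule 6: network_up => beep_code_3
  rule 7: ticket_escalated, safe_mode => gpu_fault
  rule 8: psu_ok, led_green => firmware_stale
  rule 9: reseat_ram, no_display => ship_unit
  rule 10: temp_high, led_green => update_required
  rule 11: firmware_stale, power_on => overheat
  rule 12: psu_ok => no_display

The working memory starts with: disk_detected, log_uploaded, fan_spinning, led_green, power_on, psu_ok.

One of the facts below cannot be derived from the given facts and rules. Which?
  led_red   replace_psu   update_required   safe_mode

[1] rule 5 [log_uploaded, power_on => led_red]; rule 8 [psu_ok, led_green => firmware_stale]; rule 12 [psu_ok => no_display]. ⇒ new: led_red, firmware_stale, no_display.
[2] rule 2 [led_green, led_red => bios_posted]; rule 11 [firmware_stale, power_on => overheat]. ⇒ new: bios_posted, overheat.
[3] rule 3 [overheat => safe_mode]. ⇒ new: safe_mode.
[4] rule 1 [safe_mode => reseat_ram]; rule 4 [safe_mode, led_red => replace_psu]. ⇒ new: reseat_ram, replace_psu.
[5] rule 9 [reseat_ram, no_display => ship_unit]. ⇒ new: ship_unit.
Derived: led_red (round 1), safe_mode (round 3), replace_psu (round 4). update_required never appears in any round.

update_required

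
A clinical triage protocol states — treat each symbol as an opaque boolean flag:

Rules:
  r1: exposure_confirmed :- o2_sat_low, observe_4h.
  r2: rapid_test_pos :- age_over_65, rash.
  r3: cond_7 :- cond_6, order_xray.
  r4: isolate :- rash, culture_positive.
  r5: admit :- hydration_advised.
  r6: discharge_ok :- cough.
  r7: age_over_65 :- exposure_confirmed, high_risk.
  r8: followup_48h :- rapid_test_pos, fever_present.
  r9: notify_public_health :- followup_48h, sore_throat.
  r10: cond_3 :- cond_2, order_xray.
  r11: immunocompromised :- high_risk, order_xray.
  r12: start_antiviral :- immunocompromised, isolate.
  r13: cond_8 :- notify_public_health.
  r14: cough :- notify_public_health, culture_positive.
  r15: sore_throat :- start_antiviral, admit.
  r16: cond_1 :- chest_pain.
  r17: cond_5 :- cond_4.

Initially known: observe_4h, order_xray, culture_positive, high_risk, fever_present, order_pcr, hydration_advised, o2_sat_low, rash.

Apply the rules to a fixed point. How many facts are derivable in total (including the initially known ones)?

Round 1: r1 [exposure_confirmed :- o2_sat_low, observe_4h.]; r4 [isolate :- rash, culture_positive.]; r5 [admit :- hydration_advised.]; r11 [immunocompromised :- high_risk, order_xray.]. New: exposure_confirmed, isolate, admit, immunocompromised.
Round 2: r7 [age_over_65 :- exposure_confirmed, high_risk.]; r12 [start_antiviral :- immunocompromised, isolate.]. New: age_over_65, start_antiviral.
Round 3: r2 [rapid_test_pos :- age_over_65, rash.]; r15 [sore_throat :- start_antiviral, admit.]. New: rapid_test_pos, sore_throat.
Round 4: r8 [followup_48h :- rapid_test_pos, fever_present.]. New: followup_48h.
Round 5: r9 [notify_public_health :- followup_48h, sore_throat.]. New: notify_public_health.
Round 6: r13 [cond_8 :- notify_public_health.]; r14 [cough :- notify_public_health, culture_positive.]. New: cond_8, cough.
Round 7: r6 [discharge_ok :- cough.]. New: discharge_ok.
Closure: {admit, age_over_65, cond_8, cough, culture_positive, discharge_ok, exposure_confirmed, fever_present, followup_48h, high_risk, hydration_advised, immunocompromised, isolate, notify_public_health, o2_sat_low, observe_4h, order_pcr, order_xray, rapid_test_pos, rash, sore_throat, start_antiviral} — 22 facts.

22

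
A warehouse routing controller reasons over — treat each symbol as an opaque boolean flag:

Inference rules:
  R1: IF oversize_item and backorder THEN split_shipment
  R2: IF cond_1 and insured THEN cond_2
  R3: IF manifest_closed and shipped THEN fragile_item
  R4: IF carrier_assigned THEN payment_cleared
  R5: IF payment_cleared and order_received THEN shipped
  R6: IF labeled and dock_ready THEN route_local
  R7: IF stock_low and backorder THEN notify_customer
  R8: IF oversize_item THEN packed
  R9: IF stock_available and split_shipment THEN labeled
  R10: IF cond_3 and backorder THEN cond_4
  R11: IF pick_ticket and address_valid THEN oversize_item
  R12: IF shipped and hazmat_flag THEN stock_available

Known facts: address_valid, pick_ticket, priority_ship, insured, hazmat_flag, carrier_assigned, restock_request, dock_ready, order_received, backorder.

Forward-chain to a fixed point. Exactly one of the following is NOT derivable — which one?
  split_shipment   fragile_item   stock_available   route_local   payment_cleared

Round 1 fires R4, R11, giving payment_cleared, oversize_item.
Round 2 fires R1, R5, R8, giving split_shipment, shipped, packed.
Round 3 fires R12, giving stock_available.
Round 4 fires R9, giving labeled.
Round 5 fires R6, giving route_local.
Derived: route_local (round 5), stock_available (round 3), split_shipment (round 2), payment_cleared (round 1). fragile_item never appears in any round.

fragile_item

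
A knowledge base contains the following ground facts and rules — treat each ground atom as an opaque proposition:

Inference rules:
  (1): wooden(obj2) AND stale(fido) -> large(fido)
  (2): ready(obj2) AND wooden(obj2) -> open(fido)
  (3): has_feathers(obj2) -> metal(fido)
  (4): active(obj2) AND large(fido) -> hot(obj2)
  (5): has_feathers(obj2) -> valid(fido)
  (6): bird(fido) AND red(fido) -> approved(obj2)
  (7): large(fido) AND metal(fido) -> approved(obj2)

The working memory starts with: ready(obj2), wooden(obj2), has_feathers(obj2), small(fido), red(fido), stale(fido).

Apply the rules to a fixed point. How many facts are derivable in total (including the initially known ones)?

Round 1: (1) [wooden(obj2) AND stale(fido) -> large(fido)]; (2) [ready(obj2) AND wooden(obj2) -> open(fido)]; (3) [has_feathers(obj2) -> metal(fido)]; (5) [has_feathers(obj2) -> valid(fido)]. Adds large(fido), open(fido), metal(fido), valid(fido).
Round 2: (7) [large(fido) AND metal(fido) -> approved(obj2)]. Adds approved(obj2).
Closure: {approved(obj2), has_feathers(obj2), large(fido), metal(fido), open(fido), ready(obj2), red(fido), small(fido), stale(fido), valid(fido), wooden(obj2)} — 11 facts.

11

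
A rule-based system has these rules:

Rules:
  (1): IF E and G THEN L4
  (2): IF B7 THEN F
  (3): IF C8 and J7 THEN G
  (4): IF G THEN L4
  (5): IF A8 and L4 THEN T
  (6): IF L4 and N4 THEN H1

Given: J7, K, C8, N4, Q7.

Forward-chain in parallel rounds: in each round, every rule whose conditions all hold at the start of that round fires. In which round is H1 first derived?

Round 1 — (3), derive G.
Round 2 — (4), derive L4.
Round 3 — (6), derive H1.
H1 first appears in round 3.

3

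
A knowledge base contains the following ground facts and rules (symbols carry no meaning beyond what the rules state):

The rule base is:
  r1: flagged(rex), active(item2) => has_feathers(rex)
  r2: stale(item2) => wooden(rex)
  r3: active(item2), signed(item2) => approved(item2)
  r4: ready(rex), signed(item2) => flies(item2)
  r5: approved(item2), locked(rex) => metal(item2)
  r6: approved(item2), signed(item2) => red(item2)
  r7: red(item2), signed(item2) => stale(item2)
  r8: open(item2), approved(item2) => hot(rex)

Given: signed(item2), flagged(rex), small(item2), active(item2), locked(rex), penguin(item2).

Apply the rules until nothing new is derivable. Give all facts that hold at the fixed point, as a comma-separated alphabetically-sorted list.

active(item2), approved(item2), flagged(rex), has_feathers(rex), locked(rex), metal(item2), penguin(item2), red(item2), signed(item2), small(item2), stale(item2), wooden(rex)

Round 1: r1 [flagged(rex), active(item2) => has_feathers(rex)]; r3 [active(item2), signed(item2) => approved(item2)]. Adds has_feathers(rex), approved(item2).
Round 2: r5 [approved(item2), locked(rex) => metal(item2)]; r6 [approved(item2), signed(item2) => red(item2)]. Adds metal(item2), red(item2).
Round 3: r7 [red(item2), signed(item2) => stale(item2)]. Adds stale(item2).
Round 4: r2 [stale(item2) => wooden(rex)]. Adds wooden(rex).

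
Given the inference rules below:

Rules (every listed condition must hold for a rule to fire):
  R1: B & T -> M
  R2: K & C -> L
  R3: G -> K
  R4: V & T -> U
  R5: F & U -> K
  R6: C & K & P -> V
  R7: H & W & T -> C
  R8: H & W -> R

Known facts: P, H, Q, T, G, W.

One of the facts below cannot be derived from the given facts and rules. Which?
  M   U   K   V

[1] R3 [G -> K]; R7 [H & W & T -> C]; R8 [H & W -> R]. ⇒ new: K, C, R.
[2] R2 [K & C -> L]; R6 [C & K & P -> V]. ⇒ new: L, V.
[3] R4 [V & T -> U]. ⇒ new: U.
Derived: K (round 1), V (round 2), U (round 3). M never appears in any round.

M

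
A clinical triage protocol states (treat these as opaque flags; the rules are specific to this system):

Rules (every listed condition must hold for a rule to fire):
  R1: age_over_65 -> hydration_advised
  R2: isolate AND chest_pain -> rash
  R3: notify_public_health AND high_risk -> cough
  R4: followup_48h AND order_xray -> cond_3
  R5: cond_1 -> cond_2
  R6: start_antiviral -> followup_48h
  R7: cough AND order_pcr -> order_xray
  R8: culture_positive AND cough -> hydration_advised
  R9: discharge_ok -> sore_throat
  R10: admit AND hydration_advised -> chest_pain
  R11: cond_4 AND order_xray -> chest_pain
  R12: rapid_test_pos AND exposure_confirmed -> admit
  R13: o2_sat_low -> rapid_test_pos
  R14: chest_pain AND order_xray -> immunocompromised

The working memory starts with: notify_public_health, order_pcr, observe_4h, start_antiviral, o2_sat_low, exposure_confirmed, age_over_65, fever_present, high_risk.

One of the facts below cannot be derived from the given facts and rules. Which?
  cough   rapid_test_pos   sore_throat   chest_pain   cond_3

Round 1 fires R1, R3, R6, R13, giving hydration_advised, cough, followup_48h, rapid_test_pos.
Round 2 fires R7, R12, giving order_xray, admit.
Round 3 fires R4, R10, giving cond_3, chest_pain.
Round 4 fires R14, giving immunocompromised.
Derived: cough (round 1), cond_3 (round 3), chest_pain (round 3), rapid_test_pos (round 1). sore_throat never appears in any round.

sore_throat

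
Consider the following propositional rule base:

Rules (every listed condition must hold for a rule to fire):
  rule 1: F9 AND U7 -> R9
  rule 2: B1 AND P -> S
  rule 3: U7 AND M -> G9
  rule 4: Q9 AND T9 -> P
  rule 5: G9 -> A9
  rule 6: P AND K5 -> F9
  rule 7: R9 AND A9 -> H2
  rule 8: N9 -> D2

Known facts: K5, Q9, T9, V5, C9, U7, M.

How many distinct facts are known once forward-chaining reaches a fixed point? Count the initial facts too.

Round 1 — rule 3, rule 4, derive G9, P.
Round 2 — rule 5, rule 6, derive A9, F9.
Round 3 — rule 1, derive R9.
Round 4 — rule 7, derive H2.
Closure: {A9, C9, F9, G9, H2, K5, M, P, Q9, R9, T9, U7, V5} — 13 facts.

13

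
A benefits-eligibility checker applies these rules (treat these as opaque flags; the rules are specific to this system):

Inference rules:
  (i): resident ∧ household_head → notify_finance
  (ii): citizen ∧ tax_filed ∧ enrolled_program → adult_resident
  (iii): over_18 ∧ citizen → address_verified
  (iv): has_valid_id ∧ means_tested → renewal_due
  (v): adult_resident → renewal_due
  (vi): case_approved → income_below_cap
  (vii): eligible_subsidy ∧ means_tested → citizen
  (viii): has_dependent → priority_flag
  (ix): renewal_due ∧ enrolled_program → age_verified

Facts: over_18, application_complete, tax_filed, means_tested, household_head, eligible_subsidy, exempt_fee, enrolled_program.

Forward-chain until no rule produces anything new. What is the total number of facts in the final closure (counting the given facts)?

Round 1 — (vii), derive citizen.
Round 2 — (ii), (iii), derive adult_resident, address_verified.
Round 3 — (v), derive renewal_due.
Round 4 — (ix), derive age_verified.
Closure: {address_verified, adult_resident, age_verified, application_complete, citizen, eligible_subsidy, enrolled_program, exempt_fee, household_head, means_tested, over_18, renewal_due, tax_filed} — 13 facts.

13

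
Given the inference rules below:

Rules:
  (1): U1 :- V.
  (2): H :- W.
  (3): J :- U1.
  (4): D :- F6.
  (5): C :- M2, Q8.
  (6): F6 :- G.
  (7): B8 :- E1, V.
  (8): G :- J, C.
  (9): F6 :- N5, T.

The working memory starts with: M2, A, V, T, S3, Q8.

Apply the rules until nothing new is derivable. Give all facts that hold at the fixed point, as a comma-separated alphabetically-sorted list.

A, C, D, F6, G, J, M2, Q8, S3, T, U1, V

Round 1: (1) [U1 :- V.]; (5) [C :- M2, Q8.]. Adds U1, C.
Round 2: (3) [J :- U1.]. Adds J.
Round 3: (8) [G :- J, C.]. Adds G.
Round 4: (6) [F6 :- G.]. Adds F6.
Round 5: (4) [D :- F6.]. Adds D.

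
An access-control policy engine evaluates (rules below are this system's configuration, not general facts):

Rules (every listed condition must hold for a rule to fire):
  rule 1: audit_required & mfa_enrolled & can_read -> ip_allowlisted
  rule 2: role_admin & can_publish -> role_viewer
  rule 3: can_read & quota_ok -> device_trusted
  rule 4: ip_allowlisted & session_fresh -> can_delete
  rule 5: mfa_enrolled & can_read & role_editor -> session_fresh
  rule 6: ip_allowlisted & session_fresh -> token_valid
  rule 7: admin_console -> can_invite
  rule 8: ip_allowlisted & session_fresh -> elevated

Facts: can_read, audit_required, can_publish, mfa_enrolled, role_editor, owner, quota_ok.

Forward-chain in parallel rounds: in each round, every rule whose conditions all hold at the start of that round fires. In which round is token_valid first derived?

2

Round 1 fires rule 1, rule 3, rule 5, giving ip_allowlisted, device_trusted, session_fresh.
Round 2 fires rule 4, rule 6, rule 8, giving can_delete, token_valid, elevated.
token_valid first appears in round 2.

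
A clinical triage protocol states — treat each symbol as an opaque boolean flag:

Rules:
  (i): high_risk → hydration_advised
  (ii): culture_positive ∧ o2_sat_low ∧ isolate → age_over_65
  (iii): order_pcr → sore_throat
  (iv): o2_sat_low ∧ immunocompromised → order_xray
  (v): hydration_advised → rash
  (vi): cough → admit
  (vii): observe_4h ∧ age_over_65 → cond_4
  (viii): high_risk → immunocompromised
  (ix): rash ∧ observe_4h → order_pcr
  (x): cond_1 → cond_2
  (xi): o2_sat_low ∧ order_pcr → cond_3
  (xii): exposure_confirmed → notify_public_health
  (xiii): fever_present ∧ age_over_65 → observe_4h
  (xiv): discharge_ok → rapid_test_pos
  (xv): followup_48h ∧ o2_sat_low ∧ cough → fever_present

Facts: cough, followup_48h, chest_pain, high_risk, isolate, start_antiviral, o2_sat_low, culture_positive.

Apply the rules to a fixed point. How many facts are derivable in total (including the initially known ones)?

20

Round 1: (i) [high_risk → hydration_advised]; (ii) [culture_positive ∧ o2_sat_low ∧ isolate → age_over_65]; (vi) [cough → admit]; (viii) [high_risk → immunocompromised]; (xv) [followup_48h ∧ o2_sat_low ∧ cough → fever_present]. New: hydration_advised, age_over_65, admit, immunocompromised, fever_present.
Round 2: (iv) [o2_sat_low ∧ immunocompromised → order_xray]; (v) [hydration_advised → rash]; (xiii) [fever_present ∧ age_over_65 → observe_4h]. New: order_xray, rash, observe_4h.
Round 3: (vii) [observe_4h ∧ age_over_65 → cond_4]; (ix) [rash ∧ observe_4h → order_pcr]. New: cond_4, order_pcr.
Round 4: (iii) [order_pcr → sore_throat]; (xi) [o2_sat_low ∧ order_pcr → cond_3]. New: sore_throat, cond_3.
Closure: {admit, age_over_65, chest_pain, cond_3, cond_4, cough, culture_positive, fever_present, followup_48h, high_risk, hydration_advised, immunocompromised, isolate, o2_sat_low, observe_4h, order_pcr, order_xray, rash, sore_throat, start_antiviral} — 20 facts.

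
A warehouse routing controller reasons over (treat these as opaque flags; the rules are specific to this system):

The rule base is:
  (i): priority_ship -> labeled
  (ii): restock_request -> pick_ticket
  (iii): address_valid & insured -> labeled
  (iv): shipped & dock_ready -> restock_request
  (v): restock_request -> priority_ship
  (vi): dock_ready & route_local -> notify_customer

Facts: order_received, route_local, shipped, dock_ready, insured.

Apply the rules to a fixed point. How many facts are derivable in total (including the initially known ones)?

10

Round 1: (iv) [shipped & dock_ready -> restock_request]; (vi) [dock_ready & route_local -> notify_customer]. Adds restock_request, notify_customer.
Round 2: (ii) [restock_request -> pick_ticket]; (v) [restock_request -> priority_ship]. Adds pick_ticket, priority_ship.
Round 3: (i) [priority_ship -> labeled]. Adds labeled.
Closure: {dock_ready, insured, labeled, notify_customer, order_received, pick_ticket, priority_ship, restock_request, route_local, shipped} — 10 facts.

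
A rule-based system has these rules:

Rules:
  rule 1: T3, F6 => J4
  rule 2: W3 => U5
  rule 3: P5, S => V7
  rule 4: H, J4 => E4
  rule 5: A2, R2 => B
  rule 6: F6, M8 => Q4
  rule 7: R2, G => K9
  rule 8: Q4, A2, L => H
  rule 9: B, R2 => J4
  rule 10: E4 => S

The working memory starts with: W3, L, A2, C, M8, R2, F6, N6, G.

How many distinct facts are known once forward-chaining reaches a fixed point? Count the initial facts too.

Round 1 — rule 2, rule 5, rule 6, rule 7, derive U5, B, Q4, K9.
Round 2 — rule 8, rule 9, derive H, J4.
Round 3 — rule 4, derive E4.
Round 4 — rule 10, derive S.
Closure: {A2, B, C, E4, F6, G, H, J4, K9, L, M8, N6, Q4, R2, S, U5, W3} — 17 facts.

17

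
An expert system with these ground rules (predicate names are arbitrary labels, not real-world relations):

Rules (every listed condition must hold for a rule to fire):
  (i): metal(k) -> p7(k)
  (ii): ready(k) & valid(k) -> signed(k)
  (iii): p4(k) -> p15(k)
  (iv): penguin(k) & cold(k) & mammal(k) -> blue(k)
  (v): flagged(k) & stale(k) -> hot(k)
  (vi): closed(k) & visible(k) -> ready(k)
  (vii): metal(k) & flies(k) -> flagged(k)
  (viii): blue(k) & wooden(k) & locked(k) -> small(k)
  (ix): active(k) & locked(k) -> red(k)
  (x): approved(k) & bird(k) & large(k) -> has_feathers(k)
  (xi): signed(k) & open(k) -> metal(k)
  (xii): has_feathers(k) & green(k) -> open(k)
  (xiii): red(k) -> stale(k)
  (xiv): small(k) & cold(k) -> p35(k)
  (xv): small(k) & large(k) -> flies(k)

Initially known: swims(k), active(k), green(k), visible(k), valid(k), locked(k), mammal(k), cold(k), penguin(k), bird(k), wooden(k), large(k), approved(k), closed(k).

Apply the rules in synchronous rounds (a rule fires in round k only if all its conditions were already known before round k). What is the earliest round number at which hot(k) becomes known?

5

[1] (iv) [penguin(k) & cold(k) & mammal(k) -> blue(k)]; (vi) [closed(k) & visible(k) -> ready(k)]; (ix) [active(k) & locked(k) -> red(k)]; (x) [approved(k) & bird(k) & large(k) -> has_feathers(k)]. ⇒ new: blue(k), ready(k), red(k), has_feathers(k).
[2] (ii) [ready(k) & valid(k) -> signed(k)]; (viii) [blue(k) & wooden(k) & locked(k) -> small(k)]; (xii) [has_feathers(k) & green(k) -> open(k)]; (xiii) [red(k) -> stale(k)]. ⇒ new: signed(k), small(k), open(k), stale(k).
[3] (xi) [signed(k) & open(k) -> metal(k)]; (xiv) [small(k) & cold(k) -> p35(k)]; (xv) [small(k) & large(k) -> flies(k)]. ⇒ new: metal(k), p35(k), flies(k).
[4] (i) [metal(k) -> p7(k)]; (vii) [metal(k) & flies(k) -> flagged(k)]. ⇒ new: p7(k), flagged(k).
[5] (v) [flagged(k) & stale(k) -> hot(k)]. ⇒ new: hot(k).
hot(k) first appears in round 5.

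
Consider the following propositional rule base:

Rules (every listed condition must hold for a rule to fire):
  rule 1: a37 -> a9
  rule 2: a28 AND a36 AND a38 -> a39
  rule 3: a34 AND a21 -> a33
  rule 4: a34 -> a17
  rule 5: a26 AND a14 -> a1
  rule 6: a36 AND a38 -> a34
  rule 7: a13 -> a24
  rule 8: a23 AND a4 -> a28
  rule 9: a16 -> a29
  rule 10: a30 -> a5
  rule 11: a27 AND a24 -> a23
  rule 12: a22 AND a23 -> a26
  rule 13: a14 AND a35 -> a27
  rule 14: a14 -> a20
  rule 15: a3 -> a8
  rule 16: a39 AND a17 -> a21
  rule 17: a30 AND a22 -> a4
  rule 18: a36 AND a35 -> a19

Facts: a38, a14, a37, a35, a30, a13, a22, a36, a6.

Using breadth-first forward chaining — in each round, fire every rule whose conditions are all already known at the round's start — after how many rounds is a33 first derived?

Round 1 — rule 1, rule 6, rule 7, rule 10, rule 13, rule 14, rule 17, rule 18, derive a9, a34, a24, a5, a27, a20, a4, a19.
Round 2 — rule 4, rule 11, derive a17, a23.
Round 3 — rule 8, rule 12, derive a28, a26.
Round 4 — rule 2, rule 5, derive a39, a1.
Round 5 — rule 16, derive a21.
Round 6 — rule 3, derive a33.
a33 first appears in round 6.

6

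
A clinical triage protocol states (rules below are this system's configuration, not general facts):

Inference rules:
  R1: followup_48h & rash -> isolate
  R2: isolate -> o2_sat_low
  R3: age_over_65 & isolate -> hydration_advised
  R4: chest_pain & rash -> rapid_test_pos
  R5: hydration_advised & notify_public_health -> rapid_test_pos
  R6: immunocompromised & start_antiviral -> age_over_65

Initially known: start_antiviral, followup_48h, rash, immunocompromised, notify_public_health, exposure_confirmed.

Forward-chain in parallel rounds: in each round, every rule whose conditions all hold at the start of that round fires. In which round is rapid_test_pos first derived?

3

Round 1 — R1, R6, derive isolate, age_over_65.
Round 2 — R2, R3, derive o2_sat_low, hydration_advised.
Round 3 — R5, derive rapid_test_pos.
rapid_test_pos first appears in round 3.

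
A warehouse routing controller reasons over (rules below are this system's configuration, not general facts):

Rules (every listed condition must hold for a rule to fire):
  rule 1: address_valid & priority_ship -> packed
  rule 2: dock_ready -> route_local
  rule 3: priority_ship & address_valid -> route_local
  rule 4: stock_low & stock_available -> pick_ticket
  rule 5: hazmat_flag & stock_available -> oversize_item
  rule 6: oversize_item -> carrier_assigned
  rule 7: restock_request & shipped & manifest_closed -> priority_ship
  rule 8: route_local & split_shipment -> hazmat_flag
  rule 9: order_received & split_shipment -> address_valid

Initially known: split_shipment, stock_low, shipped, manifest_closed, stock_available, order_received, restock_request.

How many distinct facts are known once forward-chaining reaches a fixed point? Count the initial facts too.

Round 1: rule 4 [stock_low & stock_available -> pick_ticket]; rule 7 [restock_request & shipped & manifest_closed -> priority_ship]; rule 9 [order_received & split_shipment -> address_valid]. New: pick_ticket, priority_ship, address_valid.
Round 2: rule 1 [address_valid & priority_ship -> packed]; rule 3 [priority_ship & address_valid -> route_local]. New: packed, route_local.
Round 3: rule 8 [route_local & split_shipment -> hazmat_flag]. New: hazmat_flag.
Round 4: rule 5 [hazmat_flag & stock_available -> oversize_item]. New: oversize_item.
Round 5: rule 6 [oversize_item -> carrier_assigned]. New: carrier_assigned.
Closure: {address_valid, carrier_assigned, hazmat_flag, manifest_closed, order_received, oversize_item, packed, pick_ticket, priority_ship, restock_request, route_local, shipped, split_shipment, stock_available, stock_low} — 15 facts.

15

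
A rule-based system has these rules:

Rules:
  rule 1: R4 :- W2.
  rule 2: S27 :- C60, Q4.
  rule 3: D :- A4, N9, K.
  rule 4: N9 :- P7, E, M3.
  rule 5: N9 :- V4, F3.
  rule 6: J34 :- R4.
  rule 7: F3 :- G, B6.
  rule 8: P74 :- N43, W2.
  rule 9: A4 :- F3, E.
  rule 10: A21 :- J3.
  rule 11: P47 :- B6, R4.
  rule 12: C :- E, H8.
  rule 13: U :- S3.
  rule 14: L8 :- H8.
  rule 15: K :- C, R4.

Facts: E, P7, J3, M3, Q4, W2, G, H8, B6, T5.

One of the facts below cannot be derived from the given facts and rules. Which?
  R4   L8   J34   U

U

[1] rule 1 [R4 :- W2.]; rule 4 [N9 :- P7, E, M3.]; rule 7 [F3 :- G, B6.]; rule 10 [A21 :- J3.]; rule 12 [C :- E, H8.]; rule 14 [L8 :- H8.]. ⇒ new: R4, N9, F3, A21, C, L8.
[2] rule 6 [J34 :- R4.]; rule 9 [A4 :- F3, E.]; rule 11 [P47 :- B6, R4.]; rule 15 [K :- C, R4.]. ⇒ new: J34, A4, P47, K.
[3] rule 3 [D :- A4, N9, K.]. ⇒ new: D.
Derived: R4 (round 1), J34 (round 2), L8 (round 1). U never appears in any round.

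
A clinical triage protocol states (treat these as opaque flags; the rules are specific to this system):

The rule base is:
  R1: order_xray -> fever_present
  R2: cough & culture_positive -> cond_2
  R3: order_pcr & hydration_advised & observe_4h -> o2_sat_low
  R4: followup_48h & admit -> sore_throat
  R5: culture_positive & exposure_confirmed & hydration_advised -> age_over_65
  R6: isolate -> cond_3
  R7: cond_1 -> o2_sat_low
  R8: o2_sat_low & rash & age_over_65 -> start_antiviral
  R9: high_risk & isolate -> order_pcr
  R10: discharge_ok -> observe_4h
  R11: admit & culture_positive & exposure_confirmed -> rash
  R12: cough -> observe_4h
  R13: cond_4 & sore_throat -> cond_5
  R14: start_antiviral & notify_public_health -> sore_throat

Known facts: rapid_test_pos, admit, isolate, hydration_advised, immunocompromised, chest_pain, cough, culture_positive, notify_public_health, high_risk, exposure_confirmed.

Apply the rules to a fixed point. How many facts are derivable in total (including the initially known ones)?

20

Round 1: R2 [cough & culture_positive -> cond_2]; R5 [culture_positive & exposure_confirmed & hydration_advised -> age_over_65]; R6 [isolate -> cond_3]; R9 [high_risk & isolate -> order_pcr]; R11 [admit & culture_positive & exposure_confirmed -> rash]; R12 [cough -> observe_4h]. Adds cond_2, age_over_65, cond_3, order_pcr, rash, observe_4h.
Round 2: R3 [order_pcr & hydration_advised & observe_4h -> o2_sat_low]. Adds o2_sat_low.
Round 3: R8 [o2_sat_low & rash & age_over_65 -> start_antiviral]. Adds start_antiviral.
Round 4: R14 [start_antiviral & notify_public_health -> sore_throat]. Adds sore_throat.
Closure: {admit, age_over_65, chest_pain, cond_2, cond_3, cough, culture_positive, exposure_confirmed, high_risk, hydration_advised, immunocompromised, isolate, notify_public_health, o2_sat_low, observe_4h, order_pcr, rapid_test_pos, rash, sore_throat, start_antiviral} — 20 facts.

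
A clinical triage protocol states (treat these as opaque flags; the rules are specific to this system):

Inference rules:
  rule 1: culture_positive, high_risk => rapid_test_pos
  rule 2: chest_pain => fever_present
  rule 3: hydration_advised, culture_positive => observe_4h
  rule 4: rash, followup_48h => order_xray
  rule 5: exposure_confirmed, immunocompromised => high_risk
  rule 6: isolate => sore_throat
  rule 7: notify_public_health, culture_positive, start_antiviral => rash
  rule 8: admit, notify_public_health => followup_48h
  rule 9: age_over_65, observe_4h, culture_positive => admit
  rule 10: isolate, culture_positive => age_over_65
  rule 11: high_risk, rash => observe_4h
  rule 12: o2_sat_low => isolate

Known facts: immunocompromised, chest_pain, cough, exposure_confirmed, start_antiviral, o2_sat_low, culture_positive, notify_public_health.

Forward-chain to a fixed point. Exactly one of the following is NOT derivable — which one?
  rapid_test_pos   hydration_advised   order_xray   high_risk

hydration_advised

[1] rule 2 [chest_pain => fever_present]; rule 5 [exposure_confirmed, immunocompromised => high_risk]; rule 7 [notify_public_health, culture_positive, start_antiviral => rash]; rule 12 [o2_sat_low => isolate]. ⇒ new: fever_present, high_risk, rash, isolate.
[2] rule 1 [culture_positive, high_risk => rapid_test_pos]; rule 6 [isolate => sore_throat]; rule 10 [isolate, culture_positive => age_over_65]; rule 11 [high_risk, rash => observe_4h]. ⇒ new: rapid_test_pos, sore_throat, age_over_65, observe_4h.
[3] rule 9 [age_over_65, observe_4h, culture_positive => admit]. ⇒ new: admit.
[4] rule 8 [admit, notify_public_health => followup_48h]. ⇒ new: followup_48h.
[5] rule 4 [rash, followup_48h => order_xray]. ⇒ new: order_xray.
Derived: high_risk (round 1), order_xray (round 5), rapid_test_pos (round 2). hydration_advised never appears in any round.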